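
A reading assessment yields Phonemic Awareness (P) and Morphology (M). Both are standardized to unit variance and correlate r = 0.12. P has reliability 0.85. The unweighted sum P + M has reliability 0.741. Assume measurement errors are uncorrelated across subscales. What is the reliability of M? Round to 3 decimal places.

Var(P+M) = 2 + 2·0.12 = 2.240.
True-score variance = ρ_P + ρ_M + 2·0.12, so 0.741 = (0.85 + ρ_M + 0.24) / 2.240.
ρ_M = 0.741·2.240 − 0.85 − 0.24 = 0.570.

0.570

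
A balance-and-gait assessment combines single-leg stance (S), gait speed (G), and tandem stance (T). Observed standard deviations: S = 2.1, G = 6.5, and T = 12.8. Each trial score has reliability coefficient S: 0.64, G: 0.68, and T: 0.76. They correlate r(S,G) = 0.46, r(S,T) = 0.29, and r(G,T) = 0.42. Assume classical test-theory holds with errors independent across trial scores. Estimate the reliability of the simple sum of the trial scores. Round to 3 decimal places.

Var(S+G+T) = 2.1² + 6.5² + 12.8² + 2·[2.1·6.5·0.46 + 2.1·12.8·0.29 + 6.5·12.8·0.42] = 210.5 + 98.0364 = 308.536.
Because errors are independent across components, Cov(Tᵢ,Tⱼ) = Cov(Xᵢ,Xⱼ); the off-diagonal part of the true-score variance is the same as above.
True-score variance = [2.1²·0.64 + 6.5²·0.68 + 12.8²·0.76] + 98.0364 = 156.071 + 98.0364 = 254.107.
Reliability = 254.107 / 308.536 = 0.824.

0.824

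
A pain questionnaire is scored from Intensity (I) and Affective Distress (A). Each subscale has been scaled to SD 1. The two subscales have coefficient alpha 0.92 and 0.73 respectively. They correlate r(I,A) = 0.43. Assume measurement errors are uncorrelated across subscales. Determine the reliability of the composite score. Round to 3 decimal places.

Var(I+A) = 2 + 2·[0.43] = 2 + 0.86 = 2.86.
Because errors are independent across components, Cov(Tᵢ,Tⱼ) = Cov(Xᵢ,Xⱼ); the off-diagonal part of the true-score variance is the same as above.
True-score variance = [0.92 + 0.73] + 0.86 = 1.65 + 0.86 = 2.51.
Reliability = 2.51 / 2.86 = 0.878.

0.878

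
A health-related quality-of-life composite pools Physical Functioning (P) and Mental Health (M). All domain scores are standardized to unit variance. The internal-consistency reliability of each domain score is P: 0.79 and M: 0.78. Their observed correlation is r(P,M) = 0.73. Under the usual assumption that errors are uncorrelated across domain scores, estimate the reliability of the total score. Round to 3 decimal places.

0.876

Var(P+M) = 2 + 2·[0.73] = 2 + 1.46 = 3.46.
Under uncorrelated errors the observed covariances equal the true-score covariances, so only the own-variance terms attenuate.
True-score variance = [0.79 + 0.78] + 1.46 = 1.57 + 1.46 = 3.03.
Reliability = 3.03 / 3.46 = 0.876.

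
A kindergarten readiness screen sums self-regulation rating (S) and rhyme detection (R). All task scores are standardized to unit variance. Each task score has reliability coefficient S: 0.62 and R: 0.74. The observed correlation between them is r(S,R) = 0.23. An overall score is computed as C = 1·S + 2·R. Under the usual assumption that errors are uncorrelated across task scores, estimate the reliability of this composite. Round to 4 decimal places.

Var(C) = 1 + 2² + 2·[2·0.23] = 5 + 0.92 = 5.92.
Because errors are independent across components, Cov(Tᵢ,Tⱼ) = Cov(Xᵢ,Xⱼ); the off-diagonal part of the true-score variance is the same as above.
True-score variance = [0.62 + 2²·0.74] + 0.92 = 3.58 + 0.92 = 4.5.
Reliability = 4.5 / 5.92 = 0.7601.

0.7601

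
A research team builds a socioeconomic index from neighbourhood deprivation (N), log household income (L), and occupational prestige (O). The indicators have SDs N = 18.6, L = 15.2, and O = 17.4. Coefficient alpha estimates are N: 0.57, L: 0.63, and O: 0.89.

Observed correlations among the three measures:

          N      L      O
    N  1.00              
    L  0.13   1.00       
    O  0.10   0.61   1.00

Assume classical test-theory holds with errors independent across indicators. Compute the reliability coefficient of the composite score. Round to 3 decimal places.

0.800

Var(N+L+O) = 18.6² + 15.2² + 17.4² + 2·[18.6·15.2·0.13 + 18.6·17.4·0.10 + 15.2·17.4·0.61] = 879.76 + 460.901 = 1340.66.
Under uncorrelated errors the observed covariances equal the true-score covariances, so only the own-variance terms attenuate.
True-score variance = [18.6²·0.57 + 15.2²·0.63 + 17.4²·0.89] + 460.901 = 612.209 + 460.901 = 1073.11.
Reliability = 1073.11 / 1340.66 = 0.800.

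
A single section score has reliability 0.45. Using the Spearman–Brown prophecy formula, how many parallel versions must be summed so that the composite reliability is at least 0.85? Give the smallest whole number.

7

k ≥ ρ*(1−ρ₁)/(ρ₁(1−ρ*)) = 0.85·0.55 / (0.45·0.15) = 6.926.
Smallest integer k = 7.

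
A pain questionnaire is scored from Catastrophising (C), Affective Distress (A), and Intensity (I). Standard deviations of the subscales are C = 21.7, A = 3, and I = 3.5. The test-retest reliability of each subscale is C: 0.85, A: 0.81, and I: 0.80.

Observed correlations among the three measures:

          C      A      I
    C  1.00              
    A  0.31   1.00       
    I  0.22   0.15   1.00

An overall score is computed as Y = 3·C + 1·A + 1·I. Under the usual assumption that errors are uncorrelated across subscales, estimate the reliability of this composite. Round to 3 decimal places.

Var(Y) = 3²·21.7² + 3² + 3.5² + 2·[3·21.7·3·0.31 + 3·21.7·3.5·0.22 + 3·3.5·0.15] = 4259.26 + 224.49 = 4483.75.
With uncorrelated errors the cross-covariances are all true-score covariance, so they carry over unchanged; only the diagonal terms shrink to ρᵢσᵢ².
True-score variance = [3²·21.7²·0.85 + 3²·0.81 + 3.5²·0.80] + 224.49 = 3619.4 + 224.49 = 3843.89.
Reliability = 3843.89 / 4483.75 = 0.857.

0.857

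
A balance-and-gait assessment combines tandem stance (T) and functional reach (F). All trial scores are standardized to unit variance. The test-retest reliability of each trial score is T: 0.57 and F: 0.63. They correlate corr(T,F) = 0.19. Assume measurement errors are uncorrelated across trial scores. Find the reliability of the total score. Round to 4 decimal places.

Var(T+F) = 2 + 2·[0.19] = 2 + 0.38 = 2.38.
With uncorrelated errors the cross-covariances are all true-score covariance, so they carry over unchanged; only the diagonal terms shrink to ρᵢσᵢ².
True-score variance = [0.57 + 0.63] + 0.38 = 1.2 + 0.38 = 1.58.
Reliability = 1.58 / 2.38 = 0.6639.

0.6639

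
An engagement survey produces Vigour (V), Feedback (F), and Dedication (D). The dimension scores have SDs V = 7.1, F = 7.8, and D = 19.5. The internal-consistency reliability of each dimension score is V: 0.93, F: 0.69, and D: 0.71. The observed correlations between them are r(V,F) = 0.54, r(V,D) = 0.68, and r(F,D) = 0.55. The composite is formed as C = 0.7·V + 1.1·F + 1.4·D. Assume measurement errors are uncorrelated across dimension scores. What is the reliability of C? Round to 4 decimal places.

0.8193

Var(C) = 0.7²·7.1² + 1.1²·7.8² + 1.4²·19.5² + 2·[0.77·7.1·7.8·0.54 + 0.98·7.1·19.5·0.68 + 1.54·7.8·19.5·0.55] = 843.607 + 488.238 = 1331.84.
With uncorrelated errors the cross-covariances are all true-score covariance, so they carry over unchanged; only the diagonal terms shrink to ρᵢσᵢ².
True-score variance = [0.7²·7.1²·0.93 + 1.1²·7.8²·0.69 + 1.4²·19.5²·0.71] + 488.238 = 602.923 + 488.238 = 1091.16.
Reliability = 1091.16 / 1331.84 = 0.8193.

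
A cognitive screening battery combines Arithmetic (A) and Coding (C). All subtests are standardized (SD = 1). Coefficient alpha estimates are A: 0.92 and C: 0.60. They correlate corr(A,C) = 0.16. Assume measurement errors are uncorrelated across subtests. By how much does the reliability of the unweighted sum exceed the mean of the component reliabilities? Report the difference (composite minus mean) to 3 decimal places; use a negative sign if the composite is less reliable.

0.033

Var(sum) = 2 + 0.32 = 2.32; true-score variance = 1.52 + 0.32 = 1.84; composite reliability = 0.7931.
Mean component reliability = 0.7600.
Difference = 0.7931 − 0.7600 = 0.033.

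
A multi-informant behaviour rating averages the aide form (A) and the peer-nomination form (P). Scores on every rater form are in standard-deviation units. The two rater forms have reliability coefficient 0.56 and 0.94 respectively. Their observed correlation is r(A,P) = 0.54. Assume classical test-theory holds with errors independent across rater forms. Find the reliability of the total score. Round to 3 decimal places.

0.838

Var(A+P) = 2 + 2·[0.54] = 2 + 1.08 = 3.08.
Because errors are independent across components, Cov(Tᵢ,Tⱼ) = Cov(Xᵢ,Xⱼ); the off-diagonal part of the true-score variance is the same as above.
True-score variance = [0.56 + 0.94] + 1.08 = 1.5 + 1.08 = 2.58.
Reliability = 2.58 / 3.08 = 0.838.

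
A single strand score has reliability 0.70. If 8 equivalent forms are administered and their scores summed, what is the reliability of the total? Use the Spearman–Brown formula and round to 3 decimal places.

ρ_k = kρ / (1 + (k−1)ρ) = 8·0.70 / (1 + 7·0.70) = 5.600 / 5.900 = 0.949.

0.949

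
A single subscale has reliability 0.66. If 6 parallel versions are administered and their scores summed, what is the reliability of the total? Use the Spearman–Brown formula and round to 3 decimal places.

0.921

ρ_k = kρ / (1 + (k−1)ρ) = 6·0.66 / (1 + 5·0.66) = 3.960 / 4.300 = 0.921.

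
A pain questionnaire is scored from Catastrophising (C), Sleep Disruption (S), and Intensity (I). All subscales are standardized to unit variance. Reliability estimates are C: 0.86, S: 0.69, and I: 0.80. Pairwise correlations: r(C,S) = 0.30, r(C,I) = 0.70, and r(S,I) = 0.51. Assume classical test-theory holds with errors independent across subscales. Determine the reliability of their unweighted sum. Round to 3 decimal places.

0.892

Var(C+S+I) = 3 + 2·[0.30 + 0.70 + 0.51] = 3 + 3.02 = 6.02.
Under uncorrelated errors the observed covariances equal the true-score covariances, so only the own-variance terms attenuate.
True-score variance = [0.86 + 0.69 + 0.80] + 3.02 = 2.35 + 3.02 = 5.37.
Reliability = 5.37 / 6.02 = 0.892.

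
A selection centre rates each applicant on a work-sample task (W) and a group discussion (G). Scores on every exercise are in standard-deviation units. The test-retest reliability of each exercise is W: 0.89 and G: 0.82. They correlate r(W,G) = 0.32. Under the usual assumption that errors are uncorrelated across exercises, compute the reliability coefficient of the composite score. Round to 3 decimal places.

Var(W+G) = 2 + 2·[0.32] = 2 + 0.64 = 2.64.
Because errors are independent across components, Cov(Tᵢ,Tⱼ) = Cov(Xᵢ,Xⱼ); the off-diagonal part of the true-score variance is the same as above.
True-score variance = [0.89 + 0.82] + 0.64 = 1.71 + 0.64 = 2.35.
Reliability = 2.35 / 2.64 = 0.890.

0.890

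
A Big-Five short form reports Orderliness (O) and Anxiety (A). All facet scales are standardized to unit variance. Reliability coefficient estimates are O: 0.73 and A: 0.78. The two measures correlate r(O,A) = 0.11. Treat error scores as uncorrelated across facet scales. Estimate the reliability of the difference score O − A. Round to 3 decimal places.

Var(O−A) = 1 + 1 − 2·0.11 = 2 − 0.22 = 1.78.
Because errors are independent across components, Cov(Tᵢ,Tⱼ) = Cov(Xᵢ,Xⱼ); the off-diagonal part of the true-score variance is the same as above.
True-score variance = [0.73 + 0.78] − 0.22 = 1.51 − 0.22 = 1.29.
Reliability = 1.29 / 1.78 = 0.725.

0.725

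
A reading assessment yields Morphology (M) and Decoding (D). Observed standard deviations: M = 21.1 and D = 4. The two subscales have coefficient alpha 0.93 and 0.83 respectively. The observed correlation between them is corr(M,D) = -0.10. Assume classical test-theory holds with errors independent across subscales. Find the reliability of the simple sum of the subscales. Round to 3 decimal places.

Var(M+D) = 21.1² + 4² + 2·[21.1·4·(-0.10)] = 461.21 − 16.88 = 444.33.
With uncorrelated errors the cross-covariances are all true-score covariance, so they carry over unchanged; only the diagonal terms shrink to ρᵢσᵢ².
True-score variance = [21.1²·0.93 + 4²·0.83] − 16.88 = 427.325 − 16.88 = 410.445.
Reliability = 410.445 / 444.33 = 0.924.

0.924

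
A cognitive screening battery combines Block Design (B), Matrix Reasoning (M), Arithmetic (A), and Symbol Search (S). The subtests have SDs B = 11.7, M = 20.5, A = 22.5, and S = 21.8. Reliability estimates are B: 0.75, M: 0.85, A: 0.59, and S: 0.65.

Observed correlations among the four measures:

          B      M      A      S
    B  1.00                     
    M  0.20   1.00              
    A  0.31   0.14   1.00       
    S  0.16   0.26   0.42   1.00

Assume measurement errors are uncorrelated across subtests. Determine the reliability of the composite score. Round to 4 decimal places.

0.8224

Var(B+M+A+S) = 11.7² + 20.5² + 22.5² + 21.8² + 2·[11.7·20.5·0.20 + 11.7·22.5·0.31 + 11.7·21.8·0.16 + 20.5·22.5·0.14 + 20.5·21.8·0.26 + 22.5·21.8·0.42] = 1538.63 + 1114.33 = 2652.96.
Under uncorrelated errors the observed covariances equal the true-score covariances, so only the own-variance terms attenuate.
True-score variance = [11.7²·0.75 + 20.5²·0.85 + 22.5²·0.59 + 21.8²·0.65] + 1114.33 = 1067.47 + 1114.33 = 2181.81.
Reliability = 2181.81 / 2652.96 = 0.8224.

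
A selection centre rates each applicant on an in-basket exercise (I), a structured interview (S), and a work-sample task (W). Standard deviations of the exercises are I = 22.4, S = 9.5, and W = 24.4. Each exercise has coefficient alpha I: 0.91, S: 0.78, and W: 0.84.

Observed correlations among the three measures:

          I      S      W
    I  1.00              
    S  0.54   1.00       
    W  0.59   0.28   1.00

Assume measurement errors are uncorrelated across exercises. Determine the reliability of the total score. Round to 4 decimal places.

0.9269

Var(I+S+W) = 22.4² + 9.5² + 24.4² + 2·[22.4·9.5·0.54 + 22.4·24.4·0.59 + 9.5·24.4·0.28] = 1187.37 + 1004.57 = 2191.94.
Under uncorrelated errors the observed covariances equal the true-score covariances, so only the own-variance terms attenuate.
True-score variance = [22.4²·0.91 + 9.5²·0.78 + 24.4²·0.84] + 1004.57 = 1027.1 + 1004.57 = 2031.67.
Reliability = 2031.67 / 2191.94 = 0.9269.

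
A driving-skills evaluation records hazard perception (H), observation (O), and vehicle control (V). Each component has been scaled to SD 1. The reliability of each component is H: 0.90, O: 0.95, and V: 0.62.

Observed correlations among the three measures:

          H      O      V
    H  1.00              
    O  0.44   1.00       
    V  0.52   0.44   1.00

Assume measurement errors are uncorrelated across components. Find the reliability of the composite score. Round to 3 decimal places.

Var(H+O+V) = 3 + 2·[0.44 + 0.52 + 0.44] = 3 + 2.8 = 5.8.
Because errors are independent across components, Cov(Tᵢ,Tⱼ) = Cov(Xᵢ,Xⱼ); the off-diagonal part of the true-score variance is the same as above.
True-score variance = [0.90 + 0.95 + 0.62] + 2.8 = 2.47 + 2.8 = 5.27.
Reliability = 5.27 / 5.8 = 0.909.

0.909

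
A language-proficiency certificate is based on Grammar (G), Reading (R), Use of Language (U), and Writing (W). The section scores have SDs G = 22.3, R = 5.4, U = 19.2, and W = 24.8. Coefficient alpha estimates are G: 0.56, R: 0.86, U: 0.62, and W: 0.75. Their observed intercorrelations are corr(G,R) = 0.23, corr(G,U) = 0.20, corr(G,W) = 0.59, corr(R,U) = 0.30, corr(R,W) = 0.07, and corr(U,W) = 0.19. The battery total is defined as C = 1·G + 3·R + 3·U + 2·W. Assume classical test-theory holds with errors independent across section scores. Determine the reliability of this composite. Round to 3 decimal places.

Var(C) = 22.3² + 3²·5.4² + 3²·19.2² + 2²·24.8² + 2·[3·22.3·5.4·0.23 + 3·22.3·19.2·0.20 + 2·22.3·24.8·0.59 + 9·5.4·19.2·0.30 + 6·5.4·24.8·0.07 + 6·19.2·24.8·0.19] = 6537.65 + 3743.16 = 10280.8.
Because errors are independent across components, Cov(Tᵢ,Tⱼ) = Cov(Xᵢ,Xⱼ); the off-diagonal part of the true-score variance is the same as above.
True-score variance = [22.3²·0.56 + 3²·5.4²·0.86 + 3²·19.2²·0.62 + 2²·24.8²·0.75] + 3743.16 = 4406.31 + 3743.16 = 8149.47.
Reliability = 8149.47 / 10280.8 = 0.793.

0.793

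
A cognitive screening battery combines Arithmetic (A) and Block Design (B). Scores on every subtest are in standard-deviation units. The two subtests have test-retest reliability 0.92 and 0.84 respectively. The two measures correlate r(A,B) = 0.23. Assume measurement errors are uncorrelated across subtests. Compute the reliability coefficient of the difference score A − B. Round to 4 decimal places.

0.8442

Var(A−B) = 1 + 1 − 2·0.23 = 2 − 0.46 = 1.54.
With uncorrelated errors the cross-covariances are all true-score covariance, so they carry over unchanged; only the diagonal terms shrink to ρᵢσᵢ².
True-score variance = [0.92 + 0.84] − 0.46 = 1.76 − 0.46 = 1.3.
Reliability = 1.3 / 1.54 = 0.8442.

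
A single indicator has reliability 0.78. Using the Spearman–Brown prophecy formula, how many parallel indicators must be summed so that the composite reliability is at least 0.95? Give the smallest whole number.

6

k ≥ ρ*(1−ρ₁)/(ρ₁(1−ρ*)) = 0.95·0.22 / (0.78·0.05) = 5.359.
Smallest integer k = 6.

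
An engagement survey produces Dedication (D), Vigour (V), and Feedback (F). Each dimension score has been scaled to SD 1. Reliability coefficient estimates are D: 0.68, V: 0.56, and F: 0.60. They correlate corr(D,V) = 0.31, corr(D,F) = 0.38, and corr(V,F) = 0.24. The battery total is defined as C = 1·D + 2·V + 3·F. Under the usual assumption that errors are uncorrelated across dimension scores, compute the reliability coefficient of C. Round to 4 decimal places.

0.7216

Var(C) = 1 + 2² + 3² + 2·[2·0.31 + 3·0.38 + 6·0.24] = 14 + 6.4 = 20.4.
With uncorrelated errors the cross-covariances are all true-score covariance, so they carry over unchanged; only the diagonal terms shrink to ρᵢσᵢ².
True-score variance = [0.68 + 2²·0.56 + 3²·0.60] + 6.4 = 8.32 + 6.4 = 14.72.
Reliability = 14.72 / 20.4 = 0.7216.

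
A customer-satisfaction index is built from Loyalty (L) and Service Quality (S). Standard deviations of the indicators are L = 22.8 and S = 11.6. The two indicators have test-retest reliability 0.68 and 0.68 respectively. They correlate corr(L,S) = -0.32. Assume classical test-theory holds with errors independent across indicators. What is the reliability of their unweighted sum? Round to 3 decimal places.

0.568

Var(L+S) = 22.8² + 11.6² + 2·[22.8·11.6·(-0.32)] = 654.4 − 169.267 = 485.133.
Because errors are independent across components, Cov(Tᵢ,Tⱼ) = Cov(Xᵢ,Xⱼ); the off-diagonal part of the true-score variance is the same as above.
True-score variance = [22.8²·0.68 + 11.6²·0.68] − 169.267 = 444.992 − 169.267 = 275.725.
Reliability = 275.725 / 485.133 = 0.568.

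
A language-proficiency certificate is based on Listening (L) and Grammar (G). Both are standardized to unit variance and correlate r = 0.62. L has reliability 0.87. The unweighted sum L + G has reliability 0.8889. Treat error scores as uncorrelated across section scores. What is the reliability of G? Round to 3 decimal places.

Var(L+G) = 2 + 2·0.62 = 3.240.
True-score variance = ρ_L + ρ_G + 2·0.62, so 0.8889 = (0.87 + ρ_G + 1.24) / 3.240.
ρ_G = 0.8889·3.240 − 0.87 − 1.24 = 0.770.

0.770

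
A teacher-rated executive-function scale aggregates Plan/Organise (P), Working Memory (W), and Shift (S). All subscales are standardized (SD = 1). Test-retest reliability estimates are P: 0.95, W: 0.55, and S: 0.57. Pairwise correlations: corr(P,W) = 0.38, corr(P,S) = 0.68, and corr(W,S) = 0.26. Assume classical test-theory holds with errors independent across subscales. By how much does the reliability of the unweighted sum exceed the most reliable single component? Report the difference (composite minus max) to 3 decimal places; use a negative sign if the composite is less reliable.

-0.115

Var(sum) = 3 + 2.64 = 5.64; true-score variance = 2.07 + 2.64 = 4.71; composite reliability = 0.8351.
Max component reliability = 0.9500.
Difference = 0.8351 − 0.9500 = -0.115.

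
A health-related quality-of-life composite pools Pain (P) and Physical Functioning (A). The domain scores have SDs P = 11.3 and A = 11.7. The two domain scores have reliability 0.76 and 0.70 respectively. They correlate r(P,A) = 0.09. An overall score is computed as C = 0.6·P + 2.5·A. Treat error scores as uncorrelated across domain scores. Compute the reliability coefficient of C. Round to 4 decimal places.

0.7144

Var(C) = 0.6²·11.3² + 2.5²·11.7² + 2·[1.5·11.3·11.7·0.09] = 901.531 + 35.6967 = 937.228.
Because errors are independent across components, Cov(Tᵢ,Tⱼ) = Cov(Xᵢ,Xⱼ); the off-diagonal part of the true-score variance is the same as above.
True-score variance = [0.6²·11.3²·0.76 + 2.5²·11.7²·0.70] + 35.6967 = 633.83 + 35.6967 = 669.526.
Reliability = 669.526 / 937.228 = 0.7144.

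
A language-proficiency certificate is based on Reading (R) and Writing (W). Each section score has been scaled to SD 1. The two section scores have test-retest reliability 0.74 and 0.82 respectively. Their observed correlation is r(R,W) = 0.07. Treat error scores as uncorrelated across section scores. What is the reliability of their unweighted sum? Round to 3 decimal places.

Var(R+W) = 2 + 2·[0.07] = 2 + 0.14 = 2.14.
Because errors are independent across components, Cov(Tᵢ,Tⱼ) = Cov(Xᵢ,Xⱼ); the off-diagonal part of the true-score variance is the same as above.
True-score variance = [0.74 + 0.82] + 0.14 = 1.56 + 0.14 = 1.7.
Reliability = 1.7 / 2.14 = 0.794.

0.794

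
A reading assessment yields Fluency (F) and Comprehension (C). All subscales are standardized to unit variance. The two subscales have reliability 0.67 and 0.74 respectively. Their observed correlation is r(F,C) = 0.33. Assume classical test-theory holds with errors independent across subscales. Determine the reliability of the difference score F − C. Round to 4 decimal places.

Var(F−C) = 1 + 1 − 2·0.33 = 2 − 0.66 = 1.34.
With uncorrelated errors the cross-covariances are all true-score covariance, so they carry over unchanged; only the diagonal terms shrink to ρᵢσᵢ².
True-score variance = [0.67 + 0.74] − 0.66 = 1.41 − 0.66 = 0.75.
Reliability = 0.75 / 1.34 = 0.5597.

0.5597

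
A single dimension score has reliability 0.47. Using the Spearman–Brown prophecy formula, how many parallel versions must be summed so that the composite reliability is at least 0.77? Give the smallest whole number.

4

k ≥ ρ*(1−ρ₁)/(ρ₁(1−ρ*)) = 0.77·0.53 / (0.47·0.23) = 3.775.
Smallest integer k = 4.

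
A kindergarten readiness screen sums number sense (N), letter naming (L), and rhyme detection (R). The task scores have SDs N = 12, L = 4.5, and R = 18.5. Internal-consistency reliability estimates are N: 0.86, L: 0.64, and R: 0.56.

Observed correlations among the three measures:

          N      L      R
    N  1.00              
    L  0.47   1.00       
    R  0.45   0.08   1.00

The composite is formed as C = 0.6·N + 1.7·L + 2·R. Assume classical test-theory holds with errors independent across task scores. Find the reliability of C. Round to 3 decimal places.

Var(C) = 0.6²·12² + 1.7²·4.5² + 2²·18.5² + 2·[1.02·12·4.5·0.47 + 1.2·12·18.5·0.45 + 3.4·4.5·18.5·0.08] = 1479.36 + 336.823 = 1816.19.
Because errors are independent across components, Cov(Tᵢ,Tⱼ) = Cov(Xᵢ,Xⱼ); the off-diagonal part of the true-score variance is the same as above.
True-score variance = [0.6²·12²·0.86 + 1.7²·4.5²·0.64 + 2²·18.5²·0.56] + 336.823 = 848.677 + 336.823 = 1185.5.
Reliability = 1185.5 / 1816.19 = 0.653.

0.653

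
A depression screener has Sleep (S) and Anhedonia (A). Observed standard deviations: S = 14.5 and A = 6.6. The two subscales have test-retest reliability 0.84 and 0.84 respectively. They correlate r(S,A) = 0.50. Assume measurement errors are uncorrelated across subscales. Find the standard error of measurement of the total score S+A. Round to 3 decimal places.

6.373

Var(total) = 253.81 + 95.7 = 349.51.
True-score variance = 213.2 + 95.7 = 308.9, so reliability = 0.8838.
Error variance = 349.51 − 308.9 = 40.6096; SEM = √40.6096 = 6.373.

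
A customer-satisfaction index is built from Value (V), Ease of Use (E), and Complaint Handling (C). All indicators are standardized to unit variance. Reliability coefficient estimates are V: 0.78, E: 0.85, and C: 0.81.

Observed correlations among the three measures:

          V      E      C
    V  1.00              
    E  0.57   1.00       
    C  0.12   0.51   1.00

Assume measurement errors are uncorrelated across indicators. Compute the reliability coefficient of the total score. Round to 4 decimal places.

0.8963

Var(V+E+C) = 3 + 2·[0.57 + 0.12 + 0.51] = 3 + 2.4 = 5.4.
With uncorrelated errors the cross-covariances are all true-score covariance, so they carry over unchanged; only the diagonal terms shrink to ρᵢσᵢ².
True-score variance = [0.78 + 0.85 + 0.81] + 2.4 = 2.44 + 2.4 = 4.84.
Reliability = 4.84 / 5.4 = 0.8963.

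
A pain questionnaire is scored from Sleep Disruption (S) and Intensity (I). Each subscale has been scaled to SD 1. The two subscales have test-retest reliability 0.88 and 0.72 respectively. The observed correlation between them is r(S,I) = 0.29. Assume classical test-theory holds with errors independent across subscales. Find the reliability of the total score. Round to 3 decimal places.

Var(S+I) = 2 + 2·[0.29] = 2 + 0.58 = 2.58.
With uncorrelated errors the cross-covariances are all true-score covariance, so they carry over unchanged; only the diagonal terms shrink to ρᵢσᵢ².
True-score variance = [0.88 + 0.72] + 0.58 = 1.6 + 0.58 = 2.18.
Reliability = 2.18 / 2.58 = 0.845.

0.845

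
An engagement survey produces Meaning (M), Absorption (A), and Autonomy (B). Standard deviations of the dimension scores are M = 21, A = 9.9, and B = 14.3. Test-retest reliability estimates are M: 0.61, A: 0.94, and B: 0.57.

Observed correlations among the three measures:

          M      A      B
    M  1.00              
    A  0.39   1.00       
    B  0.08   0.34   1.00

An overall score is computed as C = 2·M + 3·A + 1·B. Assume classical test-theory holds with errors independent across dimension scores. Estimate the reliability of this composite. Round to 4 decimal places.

Var(C) = 2²·21² + 3²·9.9² + 14.3² + 2·[6·21·9.9·0.39 + 2·21·14.3·0.08 + 3·9.9·14.3·0.34] = 2850.58 + 1357.87 = 4208.45.
Under uncorrelated errors the observed covariances equal the true-score covariances, so only the own-variance terms attenuate.
True-score variance = [2²·21²·0.61 + 3²·9.9²·0.94 + 14.3²·0.57] + 1357.87 = 2021.76 + 1357.87 = 3379.63.
Reliability = 3379.63 / 4208.45 = 0.8031.

0.8031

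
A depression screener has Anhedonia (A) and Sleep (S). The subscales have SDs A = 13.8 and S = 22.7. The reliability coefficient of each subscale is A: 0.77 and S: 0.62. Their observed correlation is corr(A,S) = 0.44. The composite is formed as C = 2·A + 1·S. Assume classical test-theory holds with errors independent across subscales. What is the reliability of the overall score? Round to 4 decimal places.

0.7971

Var(C) = 2²·13.8² + 22.7² + 2·[2·13.8·22.7·0.44] = 1277.05 + 551.338 = 1828.39.
Because errors are independent across components, Cov(Tᵢ,Tⱼ) = Cov(Xᵢ,Xⱼ); the off-diagonal part of the true-score variance is the same as above.
True-score variance = [2²·13.8²·0.77 + 22.7²·0.62] + 551.338 = 906.035 + 551.338 = 1457.37.
Reliability = 1457.37 / 1828.39 = 0.7971.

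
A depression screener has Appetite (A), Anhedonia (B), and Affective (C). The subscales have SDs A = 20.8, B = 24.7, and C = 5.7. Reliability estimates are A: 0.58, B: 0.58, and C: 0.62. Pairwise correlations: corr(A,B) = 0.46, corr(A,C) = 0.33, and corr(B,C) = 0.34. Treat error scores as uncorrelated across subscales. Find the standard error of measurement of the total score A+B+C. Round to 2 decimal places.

Var(total) = 1075.22 + 646.646 = 1721.87.
True-score variance = 624.927 + 646.646 = 1271.57, so reliability = 0.7385.
Error variance = 1721.87 − 1271.57 = 450.293; SEM = √450.293 = 21.22.

21.22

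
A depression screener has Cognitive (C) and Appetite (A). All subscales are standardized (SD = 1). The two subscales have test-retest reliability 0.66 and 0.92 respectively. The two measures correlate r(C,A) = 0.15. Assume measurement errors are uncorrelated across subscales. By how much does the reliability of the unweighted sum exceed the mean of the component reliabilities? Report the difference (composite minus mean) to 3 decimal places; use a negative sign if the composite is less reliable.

Var(sum) = 2 + 0.3 = 2.3; true-score variance = 1.58 + 0.3 = 1.88; composite reliability = 0.8174.
Mean component reliability = 0.7900.
Difference = 0.8174 − 0.7900 = 0.027.

0.027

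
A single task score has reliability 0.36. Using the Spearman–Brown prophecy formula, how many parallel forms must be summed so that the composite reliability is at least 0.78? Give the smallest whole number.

7

k ≥ ρ*(1−ρ₁)/(ρ₁(1−ρ*)) = 0.78·0.64 / (0.36·0.22) = 6.303.
Smallest integer k = 7.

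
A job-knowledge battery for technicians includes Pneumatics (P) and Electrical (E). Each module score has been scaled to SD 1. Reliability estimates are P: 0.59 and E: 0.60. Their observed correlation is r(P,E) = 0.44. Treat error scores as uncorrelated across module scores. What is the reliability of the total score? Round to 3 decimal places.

Var(P+E) = 2 + 2·[0.44] = 2 + 0.88 = 2.88.
With uncorrelated errors the cross-covariances are all true-score covariance, so they carry over unchanged; only the diagonal terms shrink to ρᵢσᵢ².
True-score variance = [0.59 + 0.60] + 0.88 = 1.19 + 0.88 = 2.07.
Reliability = 2.07 / 2.88 = 0.719.

0.719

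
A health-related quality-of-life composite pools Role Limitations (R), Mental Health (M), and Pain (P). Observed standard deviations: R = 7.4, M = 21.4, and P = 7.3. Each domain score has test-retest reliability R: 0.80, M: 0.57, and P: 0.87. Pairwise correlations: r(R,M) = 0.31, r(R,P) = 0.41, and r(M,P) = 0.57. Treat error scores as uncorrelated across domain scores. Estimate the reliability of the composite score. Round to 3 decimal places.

0.758

Var(R+M+P) = 7.4² + 21.4² + 7.3² + 2·[7.4·21.4·0.31 + 7.4·7.3·0.41 + 21.4·7.3·0.57] = 566.01 + 320.57 = 886.58.
Under uncorrelated errors the observed covariances equal the true-score covariances, so only the own-variance terms attenuate.
True-score variance = [7.4²·0.80 + 21.4²·0.57 + 7.3²·0.87] + 320.57 = 351.207 + 320.57 = 671.778.
Reliability = 671.778 / 886.58 = 0.758.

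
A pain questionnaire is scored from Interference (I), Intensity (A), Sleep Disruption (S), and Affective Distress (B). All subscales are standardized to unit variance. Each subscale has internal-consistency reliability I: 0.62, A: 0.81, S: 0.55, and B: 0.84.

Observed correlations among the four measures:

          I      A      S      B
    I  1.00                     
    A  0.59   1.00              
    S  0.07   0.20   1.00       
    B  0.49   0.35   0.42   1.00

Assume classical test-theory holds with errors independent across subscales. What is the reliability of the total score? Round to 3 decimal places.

0.857

Var(I+A+S+B) = 4 + 2·[0.59 + 0.07 + 0.49 + 0.20 + 0.35 + 0.42] = 4 + 4.24 = 8.24.
With uncorrelated errors the cross-covariances are all true-score covariance, so they carry over unchanged; only the diagonal terms shrink to ρᵢσᵢ².
True-score variance = [0.62 + 0.81 + 0.55 + 0.84] + 4.24 = 2.82 + 4.24 = 7.06.
Reliability = 7.06 / 8.24 = 0.857.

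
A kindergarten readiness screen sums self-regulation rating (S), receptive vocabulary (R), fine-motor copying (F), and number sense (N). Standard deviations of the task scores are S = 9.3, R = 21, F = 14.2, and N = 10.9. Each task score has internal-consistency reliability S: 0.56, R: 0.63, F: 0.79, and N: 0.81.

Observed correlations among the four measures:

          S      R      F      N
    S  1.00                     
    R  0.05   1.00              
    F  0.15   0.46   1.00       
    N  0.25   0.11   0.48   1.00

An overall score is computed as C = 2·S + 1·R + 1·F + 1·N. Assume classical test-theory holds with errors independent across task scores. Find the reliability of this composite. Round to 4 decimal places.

0.7888

Var(C) = 2²·9.3² + 21² + 14.2² + 10.9² + 2·[2·9.3·21·0.05 + 2·9.3·14.2·0.15 + 2·9.3·10.9·0.25 + 21·14.2·0.46 + 21·10.9·0.11 + 14.2·10.9·0.48] = 1107.41 + 692.957 = 1800.37.
With uncorrelated errors the cross-covariances are all true-score covariance, so they carry over unchanged; only the diagonal terms shrink to ρᵢσᵢ².
True-score variance = [2²·9.3²·0.56 + 21²·0.63 + 14.2²·0.79 + 10.9²·0.81] + 692.957 = 727.099 + 692.957 = 1420.06.
Reliability = 1420.06 / 1800.37 = 0.7888.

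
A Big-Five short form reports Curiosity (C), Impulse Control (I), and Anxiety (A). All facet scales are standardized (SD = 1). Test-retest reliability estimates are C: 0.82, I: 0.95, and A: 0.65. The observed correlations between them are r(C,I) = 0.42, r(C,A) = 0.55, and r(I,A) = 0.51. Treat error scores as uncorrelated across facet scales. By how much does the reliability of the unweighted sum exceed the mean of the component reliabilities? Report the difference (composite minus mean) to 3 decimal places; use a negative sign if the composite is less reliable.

Var(sum) = 3 + 2.96 = 5.96; true-score variance = 2.42 + 2.96 = 5.38; composite reliability = 0.9027.
Mean component reliability = 0.8067.
Difference = 0.9027 − 0.8067 = 0.096.

0.096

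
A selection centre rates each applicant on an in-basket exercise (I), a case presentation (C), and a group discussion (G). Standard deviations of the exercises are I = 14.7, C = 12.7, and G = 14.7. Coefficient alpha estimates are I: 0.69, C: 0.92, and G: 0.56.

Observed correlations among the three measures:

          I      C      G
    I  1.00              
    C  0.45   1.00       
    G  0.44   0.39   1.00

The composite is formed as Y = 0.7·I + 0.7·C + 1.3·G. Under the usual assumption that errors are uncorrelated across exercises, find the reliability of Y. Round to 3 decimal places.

0.787

Var(Y) = 0.7²·14.7² + 0.7²·12.7² + 1.3²·14.7² + 2·[0.49·14.7·12.7·0.45 + 0.91·14.7·14.7·0.44 + 0.91·12.7·14.7·0.39] = 550.108 + 387.888 = 937.996.
Because errors are independent across components, Cov(Tᵢ,Tⱼ) = Cov(Xᵢ,Xⱼ); the off-diagonal part of the true-score variance is the same as above.
True-score variance = [0.7²·14.7²·0.69 + 0.7²·12.7²·0.92 + 1.3²·14.7²·0.56] + 387.888 = 350.277 + 387.888 = 738.165.
Reliability = 738.165 / 937.996 = 0.787.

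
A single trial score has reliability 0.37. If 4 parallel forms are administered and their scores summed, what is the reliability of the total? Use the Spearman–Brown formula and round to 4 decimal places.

0.7014

ρ_k = kρ / (1 + (k−1)ρ) = 4·0.37 / (1 + 3·0.37) = 1.480 / 2.110 = 0.7014.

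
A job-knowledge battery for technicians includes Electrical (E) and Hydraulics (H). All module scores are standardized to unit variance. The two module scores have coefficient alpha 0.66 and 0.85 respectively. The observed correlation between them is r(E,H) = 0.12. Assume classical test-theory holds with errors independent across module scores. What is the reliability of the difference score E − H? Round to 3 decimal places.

Var(E−H) = 1 + 1 − 2·0.12 = 2 − 0.24 = 1.76.
With uncorrelated errors the cross-covariances are all true-score covariance, so they carry over unchanged; only the diagonal terms shrink to ρᵢσᵢ².
True-score variance = [0.66 + 0.85] − 0.24 = 1.51 − 0.24 = 1.27.
Reliability = 1.27 / 1.76 = 0.722.

0.722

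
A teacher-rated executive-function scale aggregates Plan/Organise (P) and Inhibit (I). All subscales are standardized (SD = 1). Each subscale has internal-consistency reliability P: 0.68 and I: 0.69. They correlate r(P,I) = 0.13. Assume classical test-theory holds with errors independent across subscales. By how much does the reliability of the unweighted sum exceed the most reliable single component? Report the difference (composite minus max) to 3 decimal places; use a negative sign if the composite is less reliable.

0.031

Var(sum) = 2 + 0.26 = 2.26; true-score variance = 1.37 + 0.26 = 1.63; composite reliability = 0.7212.
Max component reliability = 0.6900.
Difference = 0.7212 − 0.6900 = 0.031.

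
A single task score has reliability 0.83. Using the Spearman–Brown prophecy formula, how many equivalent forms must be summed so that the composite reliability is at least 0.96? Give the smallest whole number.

k ≥ ρ*(1−ρ₁)/(ρ₁(1−ρ*)) = 0.96·0.17 / (0.83·0.04) = 4.916.
Smallest integer k = 5.

5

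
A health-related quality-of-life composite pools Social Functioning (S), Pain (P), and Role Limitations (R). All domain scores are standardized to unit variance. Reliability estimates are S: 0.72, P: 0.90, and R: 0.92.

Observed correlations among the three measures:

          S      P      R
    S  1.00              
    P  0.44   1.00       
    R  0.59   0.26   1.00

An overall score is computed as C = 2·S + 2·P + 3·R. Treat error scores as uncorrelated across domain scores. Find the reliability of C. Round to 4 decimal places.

Var(C) = 2² + 2² + 3² + 2·[4·0.44 + 6·0.59 + 6·0.26] = 17 + 13.72 = 30.72.
Under uncorrelated errors the observed covariances equal the true-score covariances, so only the own-variance terms attenuate.
True-score variance = [2²·0.72 + 2²·0.90 + 3²·0.92] + 13.72 = 14.76 + 13.72 = 28.48.
Reliability = 28.48 / 30.72 = 0.9271.

0.9271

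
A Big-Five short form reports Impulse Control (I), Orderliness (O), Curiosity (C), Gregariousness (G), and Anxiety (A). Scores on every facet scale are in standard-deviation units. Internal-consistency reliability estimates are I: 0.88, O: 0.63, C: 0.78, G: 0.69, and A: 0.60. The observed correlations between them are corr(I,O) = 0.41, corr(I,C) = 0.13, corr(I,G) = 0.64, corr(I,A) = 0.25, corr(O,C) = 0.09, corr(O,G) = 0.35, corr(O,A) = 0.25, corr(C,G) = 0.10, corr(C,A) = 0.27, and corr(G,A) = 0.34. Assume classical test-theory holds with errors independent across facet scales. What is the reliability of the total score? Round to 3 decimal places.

0.867

Var(I+O+C+G+A) = 5 + 2·[0.41 + 0.13 + 0.64 + 0.25 + 0.09 + 0.35 + 0.25 + 0.10 + 0.27 + 0.34] = 5 + 5.66 = 10.66.
Under uncorrelated errors the observed covariances equal the true-score covariances, so only the own-variance terms attenuate.
True-score variance = [0.88 + 0.63 + 0.78 + 0.69 + 0.60] + 5.66 = 3.58 + 5.66 = 9.24.
Reliability = 9.24 / 10.66 = 0.867.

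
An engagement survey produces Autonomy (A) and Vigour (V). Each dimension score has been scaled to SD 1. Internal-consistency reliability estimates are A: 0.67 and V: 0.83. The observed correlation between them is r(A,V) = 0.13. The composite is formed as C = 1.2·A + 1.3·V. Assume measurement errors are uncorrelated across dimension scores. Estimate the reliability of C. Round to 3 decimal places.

0.784

Var(C) = 1.2² + 1.3² + 2·[1.56·0.13] = 3.13 + 0.4056 = 3.5356.
Under uncorrelated errors the observed covariances equal the true-score covariances, so only the own-variance terms attenuate.
True-score variance = [1.2²·0.67 + 1.3²·0.83] + 0.4056 = 2.3675 + 0.4056 = 2.7731.
Reliability = 2.7731 / 3.5356 = 0.784.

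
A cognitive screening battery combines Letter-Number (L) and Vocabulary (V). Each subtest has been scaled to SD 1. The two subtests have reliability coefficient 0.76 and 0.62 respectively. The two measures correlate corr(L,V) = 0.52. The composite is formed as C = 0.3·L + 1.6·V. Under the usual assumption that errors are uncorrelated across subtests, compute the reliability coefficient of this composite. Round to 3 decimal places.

0.684

Var(C) = 0.3² + 1.6² + 2·[0.48·0.52] = 2.65 + 0.4992 = 3.1492.
Under uncorrelated errors the observed covariances equal the true-score covariances, so only the own-variance terms attenuate.
True-score variance = [0.3²·0.76 + 1.6²·0.62] + 0.4992 = 1.6556 + 0.4992 = 2.1548.
Reliability = 2.1548 / 3.1492 = 0.684.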